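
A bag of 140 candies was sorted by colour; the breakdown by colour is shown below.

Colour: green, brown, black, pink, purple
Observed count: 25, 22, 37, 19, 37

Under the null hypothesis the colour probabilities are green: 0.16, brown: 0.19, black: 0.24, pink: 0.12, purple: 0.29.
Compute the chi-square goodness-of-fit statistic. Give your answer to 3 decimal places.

2.049

Expected counts E_i = n·p_i: 140×0.16 = 22.4, 140×0.19 = 26.6, 140×0.24 = 33.6, 140×0.12 = 16.8, 140×0.29 = 40.6.
cat         O        E   (O−E)²/E
green      25     22.4     0.3018
brown      22     26.6     0.7955
black      37     33.6     0.3440
pink       19     16.8     0.2881
purple     37     40.6     0.3192
Sum = 2.049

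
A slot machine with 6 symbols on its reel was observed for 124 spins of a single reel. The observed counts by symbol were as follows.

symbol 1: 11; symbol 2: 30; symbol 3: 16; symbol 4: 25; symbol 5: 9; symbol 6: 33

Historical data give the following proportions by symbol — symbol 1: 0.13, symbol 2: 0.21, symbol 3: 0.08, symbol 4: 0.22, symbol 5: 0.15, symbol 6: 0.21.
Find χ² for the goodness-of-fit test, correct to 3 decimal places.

12.961

Expected counts E_i = n·p_i: 124×0.13 = 16.12, 124×0.21 = 26.04, 124×0.08 = 9.92, 124×0.22 = 27.28, 124×0.15 = 18.6, 124×0.21 = 26.04.
cat           O        E   (O−E)²/E
symbol 1     11    16.12     1.6262
symbol 2     30    26.04     0.6022
symbol 3     16     9.92     3.7265
symbol 4     25    27.28     0.1906
symbol 5      9     18.6     4.9548
symbol 6     33    26.04     1.8603
Sum = 12.961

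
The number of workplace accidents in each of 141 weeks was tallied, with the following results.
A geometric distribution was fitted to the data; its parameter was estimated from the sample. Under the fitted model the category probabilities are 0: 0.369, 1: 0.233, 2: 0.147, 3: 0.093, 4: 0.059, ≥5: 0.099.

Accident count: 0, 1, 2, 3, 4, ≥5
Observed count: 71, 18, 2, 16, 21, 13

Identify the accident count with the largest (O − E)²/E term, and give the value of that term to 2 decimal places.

4, 19.33

Expected counts E_i = n·p_i: 141×0.369 = 52.029, 141×0.233 = 32.853, 141×0.147 = 20.727, 141×0.093 = 13.113, 141×0.059 = 8.319, 141×0.099 = 13.959.
0: (71 − 52.029)²/52.029 = 359.898841/52.029 = 6.917
1: (18 − 32.853)²/32.853 = 220.611609/32.853 = 6.715
2: (2 − 20.727)²/20.727 = 350.700529/20.727 = 16.920
3: (16 − 13.113)²/13.113 = 8.334769/13.113 = 0.636
4: (21 − 8.319)²/8.319 = 160.807761/8.319 = 19.330
≥5: (13 − 13.959)²/13.959 = 0.919681/13.959 = 0.066
The largest term is for 4: 19.33.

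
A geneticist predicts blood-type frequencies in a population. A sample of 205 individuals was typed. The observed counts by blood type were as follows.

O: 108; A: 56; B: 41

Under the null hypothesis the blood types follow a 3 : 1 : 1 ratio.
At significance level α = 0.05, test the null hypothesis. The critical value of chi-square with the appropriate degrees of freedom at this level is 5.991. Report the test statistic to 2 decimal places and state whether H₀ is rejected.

Ratio total = 5. Expected counts: 205×3/5 = 123, 205×1/5 = 41, 205×1/5 = 41.
O: (108 − 123)²/123 = 225/123 = 1.829
A: (56 − 41)²/41 = 225/41 = 5.488
B: (41 − 41)²/41 = 0/41 = 0.000
Sum = 7.32
df = 2. Since 7.32 > 5.991, we reject H₀.

7.32; reject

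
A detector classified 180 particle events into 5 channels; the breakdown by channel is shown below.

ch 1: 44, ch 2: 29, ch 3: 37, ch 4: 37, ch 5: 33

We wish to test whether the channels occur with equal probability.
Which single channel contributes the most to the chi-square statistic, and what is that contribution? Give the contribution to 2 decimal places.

ch 1, 1.78

Expected count for each of the 5 categories: 180/5 = 36.
ch 1: (44 − 36)²/36 = 64/36 = 1.778
ch 2: (29 − 36)²/36 = 49/36 = 1.361
ch 3: (37 − 36)²/36 = 1/36 = 0.028
ch 4: (37 − 36)²/36 = 1/36 = 0.028
ch 5: (33 − 36)²/36 = 9/36 = 0.250
The largest term is for ch 1: 1.78.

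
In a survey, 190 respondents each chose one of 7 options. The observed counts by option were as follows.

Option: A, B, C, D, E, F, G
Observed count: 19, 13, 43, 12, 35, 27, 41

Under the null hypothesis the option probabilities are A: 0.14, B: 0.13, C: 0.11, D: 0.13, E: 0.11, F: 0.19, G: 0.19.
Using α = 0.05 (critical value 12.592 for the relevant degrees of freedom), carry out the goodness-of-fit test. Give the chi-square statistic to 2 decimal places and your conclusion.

Expected counts E_i = n·p_i: 190×0.14 = 26.6, 190×0.13 = 24.7, 190×0.11 = 20.9, 190×0.13 = 24.7, 190×0.11 = 20.9, 190×0.19 = 36.1, 190×0.19 = 36.1.
cat         O        E   (O−E)²/E
A          19     26.6      2.171
B          13     24.7      5.542
C          43     20.9     23.369
D          12     24.7      6.530
E          35     20.9      9.512
F          27     36.1      2.294
G          41     36.1      0.665
Sum = 50.08
df = 6. Since 50.08 > 12.592, we reject H₀.

50.08; reject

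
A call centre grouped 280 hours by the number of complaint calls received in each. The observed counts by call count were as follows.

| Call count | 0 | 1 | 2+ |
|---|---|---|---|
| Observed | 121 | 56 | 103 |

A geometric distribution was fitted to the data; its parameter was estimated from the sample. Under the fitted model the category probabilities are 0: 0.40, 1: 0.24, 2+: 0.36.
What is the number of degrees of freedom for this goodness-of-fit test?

There are k = 3 categories and 1 parameter estimated from the data, so df = 3 − 1 − 1 = 1.

1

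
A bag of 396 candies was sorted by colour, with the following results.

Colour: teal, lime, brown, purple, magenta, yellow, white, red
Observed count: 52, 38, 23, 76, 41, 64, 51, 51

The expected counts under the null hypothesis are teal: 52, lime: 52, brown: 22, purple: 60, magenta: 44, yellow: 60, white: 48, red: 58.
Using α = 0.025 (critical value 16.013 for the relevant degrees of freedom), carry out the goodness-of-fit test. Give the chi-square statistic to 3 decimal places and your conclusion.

9.585; do not reject

cat          O        E   (O−E)²/E
teal        52       52     0.0000
lime        38       52     3.7692
brown       23       22     0.0455
purple      76       60     4.2667
magenta     41       44     0.2045
yellow      64       60     0.2667
white       51       48     0.1875
red         51       58     0.8448
Sum = 9.585
df = 7. Since 9.585 < 16.013, we do not reject H₀.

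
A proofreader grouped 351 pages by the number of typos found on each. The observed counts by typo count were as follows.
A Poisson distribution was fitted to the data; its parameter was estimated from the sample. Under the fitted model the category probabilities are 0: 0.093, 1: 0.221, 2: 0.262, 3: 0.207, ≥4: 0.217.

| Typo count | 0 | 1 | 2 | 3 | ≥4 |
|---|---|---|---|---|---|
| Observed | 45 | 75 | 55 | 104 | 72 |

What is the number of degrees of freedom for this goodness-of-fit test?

3

There are k = 5 categories and 1 parameter estimated from the data, so df = 5 − 1 − 1 = 3.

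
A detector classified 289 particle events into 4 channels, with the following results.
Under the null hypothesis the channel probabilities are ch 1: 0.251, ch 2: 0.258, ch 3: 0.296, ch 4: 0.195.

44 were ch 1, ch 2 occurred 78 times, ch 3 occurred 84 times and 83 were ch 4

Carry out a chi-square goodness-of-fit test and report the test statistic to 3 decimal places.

Expected counts E_i = n·p_i: 289×0.251 = 72.539, 289×0.258 = 74.562, 289×0.296 = 85.544, 289×0.195 = 56.355.
cat         O        E   (O−E)²/E
ch 1       44   72.539    11.2281
ch 2       78   74.562     0.1585
ch 3       84   85.544     0.0279
ch 4       83   56.355    12.5979
Sum = 24.012

24.012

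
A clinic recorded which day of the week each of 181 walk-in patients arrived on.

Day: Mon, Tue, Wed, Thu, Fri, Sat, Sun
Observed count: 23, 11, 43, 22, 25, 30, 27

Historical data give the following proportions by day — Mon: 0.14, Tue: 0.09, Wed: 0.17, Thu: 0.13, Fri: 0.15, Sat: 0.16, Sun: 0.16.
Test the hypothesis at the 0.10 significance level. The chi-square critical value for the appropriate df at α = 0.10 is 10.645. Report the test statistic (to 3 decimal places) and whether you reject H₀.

Expected counts E_i = n·p_i: 181×0.14 = 25.34, 181×0.09 = 16.29, 181×0.17 = 30.77, 181×0.13 = 23.53, 181×0.15 = 27.15, 181×0.16 = 28.96, 181×0.16 = 28.96.
cat         O        E   (O−E)²/E
Mon        23    25.34     0.2161
Tue        11    16.29     1.7179
Wed        43    30.77     4.8610
Thu        22    23.53     0.0995
Fri        25    27.15     0.1703
Sat        30    28.96     0.0373
Sun        27    28.96     0.1327
Sum = 7.235
df = 6. Since 7.235 < 10.645, we do not reject H₀.

7.235; do not reject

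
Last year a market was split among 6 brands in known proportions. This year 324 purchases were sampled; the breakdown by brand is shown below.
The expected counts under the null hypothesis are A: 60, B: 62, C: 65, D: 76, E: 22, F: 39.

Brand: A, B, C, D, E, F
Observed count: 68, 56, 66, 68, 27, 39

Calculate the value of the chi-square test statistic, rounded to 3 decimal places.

χ² = (68−60)²/60 + (56−62)²/62 + (66−65)²/65 + (68−76)²/76 + (27−22)²/22 + (39−39)²/39
   = 1.0667 + 0.5806 + 0.0154 + 0.8421 + 1.1364 + 0.0000
Sum = 3.641

3.641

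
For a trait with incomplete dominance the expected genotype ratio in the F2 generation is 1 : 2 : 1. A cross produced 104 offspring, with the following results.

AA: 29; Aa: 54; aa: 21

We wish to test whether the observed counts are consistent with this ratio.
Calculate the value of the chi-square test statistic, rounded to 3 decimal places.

1.385

Ratio total = 4. Expected counts: 104×1/4 = 26, 104×2/4 = 52, 104×1/4 = 26.
cat         O        E   (O−E)²/E
AA         29       26     0.3462
Aa         54       52     0.0769
aa         21       26     0.9615
Sum = 1.385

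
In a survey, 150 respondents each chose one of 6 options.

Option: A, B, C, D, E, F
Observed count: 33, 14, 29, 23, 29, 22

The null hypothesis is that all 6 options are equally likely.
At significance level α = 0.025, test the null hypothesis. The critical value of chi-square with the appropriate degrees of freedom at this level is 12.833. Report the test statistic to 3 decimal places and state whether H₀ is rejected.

Under H₀ each category has probability 1/6, so each expected count is 150/6 = 25.
A: (33 − 25)²/25 = 64/25 = 2.5600
B: (14 − 25)²/25 = 121/25 = 4.8400
C: (29 − 25)²/25 = 16/25 = 0.6400
D: (23 − 25)²/25 = 4/25 = 0.1600
E: (29 − 25)²/25 = 16/25 = 0.6400
F: (22 − 25)²/25 = 9/25 = 0.3600
Sum = 9.200
df = 5. Since 9.200 < 12.833, we do not reject H₀.

9.200; do not reject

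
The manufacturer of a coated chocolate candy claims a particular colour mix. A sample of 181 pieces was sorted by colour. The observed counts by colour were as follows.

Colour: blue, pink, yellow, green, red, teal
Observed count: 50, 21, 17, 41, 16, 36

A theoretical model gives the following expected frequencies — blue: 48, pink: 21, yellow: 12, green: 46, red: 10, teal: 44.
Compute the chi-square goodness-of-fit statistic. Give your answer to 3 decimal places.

χ² = (50−48)²/48 + (21−21)²/21 + (17−12)²/12 + (41−46)²/46 + (16−10)²/10 + (36−44)²/44
   = 0.0833 + 0.0000 + 2.0833 + 0.5435 + 3.6000 + 1.4545
Sum = 7.765

7.765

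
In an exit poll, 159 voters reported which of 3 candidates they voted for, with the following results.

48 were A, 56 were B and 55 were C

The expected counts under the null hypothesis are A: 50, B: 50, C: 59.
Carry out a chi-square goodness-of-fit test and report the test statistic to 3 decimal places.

1.071

χ² = (48−50)²/50 + (56−50)²/50 + (55−59)²/59
   = 0.0800 + 0.7200 + 0.2712
Sum = 1.071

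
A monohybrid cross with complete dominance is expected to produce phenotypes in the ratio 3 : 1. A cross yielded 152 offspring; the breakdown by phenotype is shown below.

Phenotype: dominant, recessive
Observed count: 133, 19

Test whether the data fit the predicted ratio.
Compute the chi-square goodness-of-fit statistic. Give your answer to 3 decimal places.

Ratio total = 4. Expected counts: 152×3/4 = 114, 152×1/4 = 38.
cat            O        E   (O−E)²/E
dominant     133      114     3.1667
recessive     19       38     9.5000
Sum = 12.667

12.667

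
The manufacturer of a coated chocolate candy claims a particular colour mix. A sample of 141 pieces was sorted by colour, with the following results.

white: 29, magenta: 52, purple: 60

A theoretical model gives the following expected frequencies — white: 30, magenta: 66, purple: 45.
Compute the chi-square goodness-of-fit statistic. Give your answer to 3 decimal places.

8.003

cat          O        E   (O−E)²/E
white       29       30     0.0333
magenta     52       66     2.9697
purple      60       45     5.0000
Sum = 8.003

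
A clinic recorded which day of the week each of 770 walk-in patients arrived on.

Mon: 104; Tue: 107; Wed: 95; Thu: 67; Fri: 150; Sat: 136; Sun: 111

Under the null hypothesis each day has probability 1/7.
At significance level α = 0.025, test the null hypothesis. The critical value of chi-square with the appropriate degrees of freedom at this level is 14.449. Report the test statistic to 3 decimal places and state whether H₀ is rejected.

Under H₀ each category has probability 1/7, so each expected count is 770/7 = 110.
cat         O        E   (O−E)²/E
Mon       104      110     0.3273
Tue       107      110     0.0818
Wed        95      110     2.0455
Thu        67      110    16.8091
Fri       150      110    14.5455
Sat       136      110     6.1455
Sun       111      110     0.0091
Sum = 39.964
df = 6. Since 39.964 > 14.449, we reject H₀.

39.964; reject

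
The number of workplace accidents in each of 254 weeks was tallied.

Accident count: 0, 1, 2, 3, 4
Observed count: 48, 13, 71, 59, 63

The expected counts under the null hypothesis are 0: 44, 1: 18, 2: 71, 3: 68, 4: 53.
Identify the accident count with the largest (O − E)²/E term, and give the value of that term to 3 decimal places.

4, 1.887

χ² = (48−44)²/44 + (13−18)²/18 + (71−71)²/71 + (59−68)²/68 + (63−53)²/53
   = 0.3636 + 1.3889 + 0.0000 + 1.1912 + 1.8868
The largest term is for 4: 1.887.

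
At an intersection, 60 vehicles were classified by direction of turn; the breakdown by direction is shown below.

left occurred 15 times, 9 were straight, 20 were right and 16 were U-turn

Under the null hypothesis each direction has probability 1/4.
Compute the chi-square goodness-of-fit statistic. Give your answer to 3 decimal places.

Under H₀ each category has probability 1/4, so each expected count is 60/4 = 15.
χ² = (15−15)²/15 + (9−15)²/15 + (20−15)²/15 + (16−15)²/15
   = 0.0000 + 2.4000 + 1.6667 + 0.0667
Sum = 4.133

4.133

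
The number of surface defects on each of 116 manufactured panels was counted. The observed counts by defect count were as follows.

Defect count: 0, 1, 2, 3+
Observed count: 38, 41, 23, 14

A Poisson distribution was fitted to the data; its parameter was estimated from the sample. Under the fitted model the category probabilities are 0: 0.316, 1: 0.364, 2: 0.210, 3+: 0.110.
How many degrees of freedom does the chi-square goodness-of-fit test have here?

There are k = 4 categories and 1 parameter estimated from the data, so df = 4 − 1 − 1 = 2.

2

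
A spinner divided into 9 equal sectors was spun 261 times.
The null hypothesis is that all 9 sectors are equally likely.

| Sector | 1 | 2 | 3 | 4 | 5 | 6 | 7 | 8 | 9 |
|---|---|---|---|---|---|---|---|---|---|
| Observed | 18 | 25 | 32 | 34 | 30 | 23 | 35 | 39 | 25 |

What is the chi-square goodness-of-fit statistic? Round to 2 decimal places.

12.41

Expected count for each of the 9 categories: 261/9 = 29.
cat         O        E   (O−E)²/E
1          18       29      4.172
2          25       29      0.552
3          32       29      0.310
4          34       29      0.862
5          30       29      0.034
6          23       29      1.241
7          35       29      1.241
8          39       29      3.448
9          25       29      0.552
Sum = 12.41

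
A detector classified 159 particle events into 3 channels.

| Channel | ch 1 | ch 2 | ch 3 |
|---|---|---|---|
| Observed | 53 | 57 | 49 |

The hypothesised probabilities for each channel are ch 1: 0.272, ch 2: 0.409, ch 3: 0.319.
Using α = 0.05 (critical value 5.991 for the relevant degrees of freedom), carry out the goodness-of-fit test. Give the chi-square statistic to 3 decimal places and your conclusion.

3.249; do not reject

Expected counts E_i = n·p_i: 159×0.272 = 43.248, 159×0.409 = 65.031, 159×0.319 = 50.721.
χ² = (53−43.248)²/43.248 + (57−65.031)²/65.031 + (49−50.721)²/50.721
   = 2.1990 + 0.9918 + 0.0584
Sum = 3.249
df = 2. Since 3.249 < 5.991, we do not reject H₀.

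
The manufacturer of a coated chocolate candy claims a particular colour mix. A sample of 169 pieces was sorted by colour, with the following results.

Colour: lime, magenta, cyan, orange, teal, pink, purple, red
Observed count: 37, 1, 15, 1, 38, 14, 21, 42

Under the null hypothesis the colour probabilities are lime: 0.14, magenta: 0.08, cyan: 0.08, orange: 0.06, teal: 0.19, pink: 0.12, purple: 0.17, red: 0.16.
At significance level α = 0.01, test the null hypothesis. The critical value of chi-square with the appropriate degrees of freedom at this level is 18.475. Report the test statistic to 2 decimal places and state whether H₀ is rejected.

40.90; reject

Expected counts E_i = n·p_i: 169×0.14 = 23.66, 169×0.08 = 13.52, 169×0.08 = 13.52, 169×0.06 = 10.14, 169×0.19 = 32.11, 169×0.12 = 20.28, 169×0.17 = 28.73, 169×0.16 = 27.04.
χ² = (37−23.66)²/23.66 + (1−13.52)²/13.52 + (15−13.52)²/13.52 + (1−10.14)²/10.14 + (38−32.11)²/32.11 + (14−20.28)²/20.28 + (21−28.73)²/28.73 + (42−27.04)²/27.04
   = 7.521 + 11.594 + 0.162 + 8.239 + 1.080 + 1.945 + 2.080 + 8.277
Sum = 40.90
df = 7. Since 40.90 > 18.475, we reject H₀.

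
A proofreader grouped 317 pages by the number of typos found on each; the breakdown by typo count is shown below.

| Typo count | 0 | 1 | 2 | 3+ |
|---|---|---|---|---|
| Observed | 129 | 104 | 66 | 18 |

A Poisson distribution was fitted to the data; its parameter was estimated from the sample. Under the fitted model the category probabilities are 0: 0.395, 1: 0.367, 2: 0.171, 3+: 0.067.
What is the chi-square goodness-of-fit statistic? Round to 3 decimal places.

4.483

Expected counts E_i = n·p_i: 317×0.395 = 125.215, 317×0.367 = 116.339, 317×0.171 = 54.207, 317×0.067 = 21.239.
cat         O        E   (O−E)²/E
0         129  125.215     0.1144
1         104  116.339     1.3087
2          66   54.207     2.5656
3+         18   21.239     0.4940
Sum = 4.483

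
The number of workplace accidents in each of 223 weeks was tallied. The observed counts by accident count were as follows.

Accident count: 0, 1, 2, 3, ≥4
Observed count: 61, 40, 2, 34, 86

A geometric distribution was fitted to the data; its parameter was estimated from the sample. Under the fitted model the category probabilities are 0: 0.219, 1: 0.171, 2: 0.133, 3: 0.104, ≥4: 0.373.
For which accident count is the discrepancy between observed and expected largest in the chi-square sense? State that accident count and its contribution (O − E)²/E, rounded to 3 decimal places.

Expected counts E_i = n·p_i: 223×0.219 = 48.837, 223×0.171 = 38.133, 223×0.133 = 29.659, 223×0.104 = 23.192, 223×0.373 = 83.179.
χ² = (61−48.837)²/48.837 + (40−38.133)²/38.133 + (2−29.659)²/29.659 + (34−23.192)²/23.192 + (86−83.179)²/83.179
   = 3.0292 + 0.0914 + 25.7939 + 5.0368 + 0.0957
The largest term is for 2: 25.794.

2, 25.794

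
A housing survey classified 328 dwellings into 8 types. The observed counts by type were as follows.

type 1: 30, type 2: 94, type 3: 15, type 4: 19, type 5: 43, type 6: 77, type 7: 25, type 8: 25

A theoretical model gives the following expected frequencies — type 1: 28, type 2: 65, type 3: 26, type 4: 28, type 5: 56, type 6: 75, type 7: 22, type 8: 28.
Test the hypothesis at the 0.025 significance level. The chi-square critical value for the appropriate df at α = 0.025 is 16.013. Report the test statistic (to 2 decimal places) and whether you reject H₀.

χ² = (30−28)²/28 + (94−65)²/65 + (15−26)²/26 + (19−28)²/28 + (43−56)²/56 + (77−75)²/75 + (25−22)²/22 + (25−28)²/28
   = 0.143 + 12.938 + 4.654 + 2.893 + 3.018 + 0.053 + 0.409 + 0.321
Sum = 24.43
df = 7. Since 24.43 > 16.013, we reject H₀.

24.43; reject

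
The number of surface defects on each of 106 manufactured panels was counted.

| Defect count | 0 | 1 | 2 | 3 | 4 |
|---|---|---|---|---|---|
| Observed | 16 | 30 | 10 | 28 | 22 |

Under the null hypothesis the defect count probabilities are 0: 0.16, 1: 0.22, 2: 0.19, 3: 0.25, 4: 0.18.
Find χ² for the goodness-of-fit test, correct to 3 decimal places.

7.605

Expected counts E_i = n·p_i: 106×0.16 = 16.96, 106×0.22 = 23.32, 106×0.19 = 20.14, 106×0.25 = 26.5, 106×0.18 = 19.08.
0: (16 − 16.96)²/16.96 = 0.9216/16.96 = 0.0543
1: (30 − 23.32)²/23.32 = 44.6224/23.32 = 1.9135
2: (10 − 20.14)²/20.14 = 102.8196/20.14 = 5.1052
3: (28 − 26.5)²/26.5 = 2.25/26.5 = 0.0849
4: (22 − 19.08)²/19.08 = 8.5264/19.08 = 0.4469
Sum = 7.605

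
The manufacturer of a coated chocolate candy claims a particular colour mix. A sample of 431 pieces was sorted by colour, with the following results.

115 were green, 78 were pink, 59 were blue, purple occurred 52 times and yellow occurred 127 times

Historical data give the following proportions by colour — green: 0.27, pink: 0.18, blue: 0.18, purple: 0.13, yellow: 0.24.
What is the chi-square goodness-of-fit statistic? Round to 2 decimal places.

Expected counts E_i = n·p_i: 431×0.27 = 116.37, 431×0.18 = 77.58, 431×0.18 = 77.58, 431×0.13 = 56.03, 431×0.24 = 103.44.
green: (115 − 116.37)²/116.37 = 1.8769/116.37 = 0.016
pink: (78 − 77.58)²/77.58 = 0.1764/77.58 = 0.002
blue: (59 − 77.58)²/77.58 = 345.2164/77.58 = 4.450
purple: (52 − 56.03)²/56.03 = 16.2409/56.03 = 0.290
yellow: (127 − 103.44)²/103.44 = 555.0736/103.44 = 5.366
Sum = 10.12

10.12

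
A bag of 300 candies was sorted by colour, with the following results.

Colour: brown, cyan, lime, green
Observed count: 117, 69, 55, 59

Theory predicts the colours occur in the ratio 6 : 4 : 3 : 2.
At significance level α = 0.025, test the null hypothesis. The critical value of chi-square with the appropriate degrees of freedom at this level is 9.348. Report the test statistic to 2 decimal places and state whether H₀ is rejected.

Ratio total = 15. Expected counts: 300×6/15 = 120, 300×4/15 = 80, 300×3/15 = 60, 300×2/15 = 40.
χ² = (117−120)²/120 + (69−80)²/80 + (55−60)²/60 + (59−40)²/40
   = 0.075 + 1.513 + 0.417 + 9.025
Sum = 11.03
df = 3. Since 11.03 > 9.348, we reject H₀.

11.03; reject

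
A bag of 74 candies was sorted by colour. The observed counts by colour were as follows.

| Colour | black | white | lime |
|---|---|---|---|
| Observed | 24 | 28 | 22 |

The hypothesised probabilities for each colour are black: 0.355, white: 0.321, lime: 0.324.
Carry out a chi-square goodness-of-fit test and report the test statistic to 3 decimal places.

1.118

Expected counts E_i = n·p_i: 74×0.355 = 26.27, 74×0.321 = 23.754, 74×0.324 = 23.976.
χ² = (24−26.27)²/26.27 + (28−23.754)²/23.754 + (22−23.976)²/23.976
   = 0.1962 + 0.7590 + 0.1629
Sum = 1.118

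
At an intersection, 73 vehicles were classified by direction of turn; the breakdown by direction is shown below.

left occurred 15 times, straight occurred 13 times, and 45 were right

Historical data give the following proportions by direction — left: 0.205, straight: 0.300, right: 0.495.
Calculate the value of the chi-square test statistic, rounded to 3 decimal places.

5.792

Expected counts E_i = n·p_i: 73×0.205 = 14.965, 73×0.300 = 21.9, 73×0.495 = 36.135.
cat           O        E   (O−E)²/E
left         15   14.965     0.0001
straight     13     21.9     3.6169
right        45   36.135     2.1749
Sum = 5.792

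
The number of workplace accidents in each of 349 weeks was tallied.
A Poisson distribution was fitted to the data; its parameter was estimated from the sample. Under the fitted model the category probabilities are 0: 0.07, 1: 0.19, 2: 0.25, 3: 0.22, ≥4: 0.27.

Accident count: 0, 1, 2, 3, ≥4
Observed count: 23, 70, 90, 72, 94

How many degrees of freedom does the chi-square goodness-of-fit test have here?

There are k = 5 categories and 1 parameter estimated from the data, so df = 5 − 1 − 1 = 3.

3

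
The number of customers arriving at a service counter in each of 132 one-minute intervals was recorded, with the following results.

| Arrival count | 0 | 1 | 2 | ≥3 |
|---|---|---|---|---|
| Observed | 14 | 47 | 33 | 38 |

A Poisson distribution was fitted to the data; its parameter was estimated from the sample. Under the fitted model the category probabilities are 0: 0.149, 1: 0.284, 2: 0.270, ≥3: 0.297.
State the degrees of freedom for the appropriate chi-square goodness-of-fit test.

2

There are k = 4 categories and 1 parameter estimated from the data, so df = 4 − 1 − 1 = 2.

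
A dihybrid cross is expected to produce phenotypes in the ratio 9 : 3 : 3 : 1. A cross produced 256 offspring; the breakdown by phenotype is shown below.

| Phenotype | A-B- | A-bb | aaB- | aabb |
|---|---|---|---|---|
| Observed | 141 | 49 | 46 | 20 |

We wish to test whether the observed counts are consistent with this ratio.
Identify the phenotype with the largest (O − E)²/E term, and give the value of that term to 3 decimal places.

aabb, 1.000

Ratio total = 16. Expected counts: 256×9/16 = 144, 256×3/16 = 48, 256×3/16 = 48, 256×1/16 = 16.
A-B-: (141 − 144)²/144 = 9/144 = 0.0625
A-bb: (49 − 48)²/48 = 1/48 = 0.0208
aaB-: (46 − 48)²/48 = 4/48 = 0.0833
aabb: (20 − 16)²/16 = 16/16 = 1.0000
The largest term is for aabb: 1.000.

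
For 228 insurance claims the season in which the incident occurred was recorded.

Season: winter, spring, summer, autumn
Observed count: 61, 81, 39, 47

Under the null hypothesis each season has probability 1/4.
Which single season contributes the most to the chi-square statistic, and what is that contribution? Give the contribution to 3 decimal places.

spring, 10.105

Under H₀ each category has probability 1/4, so each expected count is 228/4 = 57.
cat         O        E   (O−E)²/E
winter     61       57     0.2807
spring     81       57    10.1053
summer     39       57     5.6842
autumn     47       57     1.7544
The largest term is for spring: 10.105.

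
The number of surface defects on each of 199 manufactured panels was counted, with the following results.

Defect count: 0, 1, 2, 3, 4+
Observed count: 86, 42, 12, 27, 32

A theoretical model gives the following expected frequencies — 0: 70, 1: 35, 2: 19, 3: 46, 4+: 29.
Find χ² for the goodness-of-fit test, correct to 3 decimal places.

χ² = (86−70)²/70 + (42−35)²/35 + (12−19)²/19 + (27−46)²/46 + (32−29)²/29
   = 3.6571 + 1.4000 + 2.5789 + 7.8478 + 0.3103
Sum = 15.794

15.794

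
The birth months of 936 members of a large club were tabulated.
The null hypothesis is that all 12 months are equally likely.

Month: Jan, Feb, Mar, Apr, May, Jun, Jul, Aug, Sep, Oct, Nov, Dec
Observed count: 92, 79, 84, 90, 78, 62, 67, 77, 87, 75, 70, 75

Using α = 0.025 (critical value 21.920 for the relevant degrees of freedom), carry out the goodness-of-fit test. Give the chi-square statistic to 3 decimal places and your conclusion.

Under H₀ each category has probability 1/12, so each expected count is 936/12 = 78.
Jan: (92 − 78)²/78 = 196/78 = 2.5128
Feb: (79 − 78)²/78 = 1/78 = 0.0128
Mar: (84 − 78)²/78 = 36/78 = 0.4615
Apr: (90 − 78)²/78 = 144/78 = 1.8462
May: (78 − 78)²/78 = 0/78 = 0.0000
Jun: (62 − 78)²/78 = 256/78 = 3.2821
Jul: (67 − 78)²/78 = 121/78 = 1.5513
Aug: (77 − 78)²/78 = 1/78 = 0.0128
Sep: (87 − 78)²/78 = 81/78 = 1.0385
Oct: (75 − 78)²/78 = 9/78 = 0.1154
Nov: (70 − 78)²/78 = 64/78 = 0.8205
Dec: (75 − 78)²/78 = 9/78 = 0.1154
Sum = 11.769
df = 11. Since 11.769 < 21.920, we do not reject H₀.

11.769; do not reject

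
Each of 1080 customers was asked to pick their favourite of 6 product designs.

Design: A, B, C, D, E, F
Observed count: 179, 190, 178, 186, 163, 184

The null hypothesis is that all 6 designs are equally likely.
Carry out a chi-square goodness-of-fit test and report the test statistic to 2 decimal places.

2.48

Expected count for each of the 6 categories: 1080/6 = 180.
A: (179 − 180)²/180 = 1/180 = 0.006
B: (190 − 180)²/180 = 100/180 = 0.556
C: (178 − 180)²/180 = 4/180 = 0.022
D: (186 − 180)²/180 = 36/180 = 0.200
E: (163 − 180)²/180 = 289/180 = 1.606
F: (184 − 180)²/180 = 16/180 = 0.089
Sum = 2.48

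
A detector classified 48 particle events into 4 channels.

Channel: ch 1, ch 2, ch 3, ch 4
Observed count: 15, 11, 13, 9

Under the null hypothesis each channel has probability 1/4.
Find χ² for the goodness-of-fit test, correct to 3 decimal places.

1.667

Expected count for each of the 4 categories: 48/4 = 12.
cat         O        E   (O−E)²/E
ch 1       15       12     0.7500
ch 2       11       12     0.0833
ch 3       13       12     0.0833
ch 4        9       12     0.7500
Sum = 1.667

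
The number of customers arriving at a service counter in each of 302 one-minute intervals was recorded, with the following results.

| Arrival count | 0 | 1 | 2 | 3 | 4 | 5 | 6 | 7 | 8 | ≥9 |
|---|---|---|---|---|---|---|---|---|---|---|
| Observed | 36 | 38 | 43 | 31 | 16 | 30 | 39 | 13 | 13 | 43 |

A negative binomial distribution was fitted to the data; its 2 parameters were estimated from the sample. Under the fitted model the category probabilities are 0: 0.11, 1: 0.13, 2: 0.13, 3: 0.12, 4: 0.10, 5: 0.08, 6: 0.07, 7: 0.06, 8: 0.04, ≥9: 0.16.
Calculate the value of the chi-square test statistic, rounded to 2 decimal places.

Expected counts E_i = n·p_i: 302×0.11 = 33.22, 302×0.13 = 39.26, 302×0.13 = 39.26, 302×0.12 = 36.24, 302×0.10 = 30.2, 302×0.08 = 24.16, 302×0.07 = 21.14, 302×0.06 = 18.12, 302×0.04 = 12.08, 302×0.16 = 48.32.
cat         O        E   (O−E)²/E
0          36    33.22      0.233
1          38    39.26      0.040
2          43    39.26      0.356
3          31    36.24      0.758
4          16     30.2      6.677
5          30    24.16      1.412
6          39    21.14     15.089
7          13    18.12      1.447
8          13    12.08      0.070
≥9         43    48.32      0.586
Sum = 26.67

26.67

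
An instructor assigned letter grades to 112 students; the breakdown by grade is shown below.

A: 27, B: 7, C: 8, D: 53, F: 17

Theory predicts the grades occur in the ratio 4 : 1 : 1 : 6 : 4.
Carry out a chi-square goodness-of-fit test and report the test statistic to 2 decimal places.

Ratio total = 16. Expected counts: 112×4/16 = 28, 112×1/16 = 7, 112×1/16 = 7, 112×6/16 = 42, 112×4/16 = 28.
A: (27 − 28)²/28 = 1/28 = 0.036
B: (7 − 7)²/7 = 0/7 = 0.000
C: (8 − 7)²/7 = 1/7 = 0.143
D: (53 − 42)²/42 = 121/42 = 2.881
F: (17 − 28)²/28 = 121/28 = 4.321
Sum = 7.38

7.38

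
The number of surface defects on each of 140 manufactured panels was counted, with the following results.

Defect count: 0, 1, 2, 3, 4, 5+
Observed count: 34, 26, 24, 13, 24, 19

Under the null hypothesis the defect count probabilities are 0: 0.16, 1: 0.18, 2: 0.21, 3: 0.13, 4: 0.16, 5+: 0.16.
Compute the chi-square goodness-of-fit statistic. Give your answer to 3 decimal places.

9.140

Expected counts E_i = n·p_i: 140×0.16 = 22.4, 140×0.18 = 25.2, 140×0.21 = 29.4, 140×0.13 = 18.2, 140×0.16 = 22.4, 140×0.16 = 22.4.
0: (34 − 22.4)²/22.4 = 134.56/22.4 = 6.0071
1: (26 − 25.2)²/25.2 = 0.64/25.2 = 0.0254
2: (24 − 29.4)²/29.4 = 29.16/29.4 = 0.9918
3: (13 − 18.2)²/18.2 = 27.04/18.2 = 1.4857
4: (24 − 22.4)²/22.4 = 2.56/22.4 = 0.1143
5+: (19 − 22.4)²/22.4 = 11.56/22.4 = 0.5161
Sum = 9.140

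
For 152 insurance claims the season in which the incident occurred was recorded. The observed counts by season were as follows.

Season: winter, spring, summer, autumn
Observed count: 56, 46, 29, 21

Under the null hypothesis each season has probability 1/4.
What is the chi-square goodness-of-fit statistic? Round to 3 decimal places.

Under H₀ each category has probability 1/4, so each expected count is 152/4 = 38.
χ² = (56−38)²/38 + (46−38)²/38 + (29−38)²/38 + (21−38)²/38
   = 8.5263 + 1.6842 + 2.1316 + 7.6053
Sum = 19.947

19.947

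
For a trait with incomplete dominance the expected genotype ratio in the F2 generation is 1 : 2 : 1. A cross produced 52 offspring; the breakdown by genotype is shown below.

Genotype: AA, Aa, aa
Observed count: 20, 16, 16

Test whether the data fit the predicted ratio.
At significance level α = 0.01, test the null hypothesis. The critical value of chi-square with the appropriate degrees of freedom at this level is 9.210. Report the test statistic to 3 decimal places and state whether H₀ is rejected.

Ratio total = 4. Expected counts: 52×1/4 = 13, 52×2/4 = 26, 52×1/4 = 13.
χ² = (20−13)²/13 + (16−26)²/26 + (16−13)²/13
   = 3.7692 + 3.8462 + 0.6923
Sum = 8.308
df = 2. Since 8.308 < 9.210, we do not reject H₀.

8.308; do not reject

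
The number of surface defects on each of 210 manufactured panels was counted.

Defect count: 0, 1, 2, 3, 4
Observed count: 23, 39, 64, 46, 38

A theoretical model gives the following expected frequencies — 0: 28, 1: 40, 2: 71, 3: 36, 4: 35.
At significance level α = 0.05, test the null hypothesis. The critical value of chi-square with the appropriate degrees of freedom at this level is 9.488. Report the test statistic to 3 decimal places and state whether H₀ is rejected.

0: (23 − 28)²/28 = 25/28 = 0.8929
1: (39 − 40)²/40 = 1/40 = 0.0250
2: (64 − 71)²/71 = 49/71 = 0.6901
3: (46 − 36)²/36 = 100/36 = 2.7778
4: (38 − 35)²/35 = 9/35 = 0.2571
Sum = 4.643
df = 4. Since 4.643 < 9.488, we do not reject H₀.

4.643; do not reject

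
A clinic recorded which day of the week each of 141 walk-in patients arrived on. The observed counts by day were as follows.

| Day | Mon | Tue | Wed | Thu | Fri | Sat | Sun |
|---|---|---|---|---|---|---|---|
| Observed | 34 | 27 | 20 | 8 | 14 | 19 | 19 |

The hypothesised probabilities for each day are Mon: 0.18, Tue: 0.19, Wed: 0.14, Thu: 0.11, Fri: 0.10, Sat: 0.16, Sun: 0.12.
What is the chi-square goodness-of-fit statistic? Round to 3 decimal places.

Expected counts E_i = n·p_i: 141×0.18 = 25.38, 141×0.19 = 26.79, 141×0.14 = 19.74, 141×0.11 = 15.51, 141×0.10 = 14.1, 141×0.16 = 22.56, 141×0.12 = 16.92.
χ² = (34−25.38)²/25.38 + (27−26.79)²/26.79 + (20−19.74)²/19.74 + (8−15.51)²/15.51 + (14−14.1)²/14.1 + (19−22.56)²/22.56 + (19−16.92)²/16.92
   = 2.9277 + 0.0016 + 0.0034 + 3.6364 + 0.0007 + 0.5618 + 0.2557
Sum = 7.387

7.387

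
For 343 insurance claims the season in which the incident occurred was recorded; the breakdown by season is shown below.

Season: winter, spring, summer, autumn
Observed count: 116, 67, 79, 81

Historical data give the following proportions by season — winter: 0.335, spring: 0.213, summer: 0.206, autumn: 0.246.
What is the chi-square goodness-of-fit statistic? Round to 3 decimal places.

Expected counts E_i = n·p_i: 343×0.335 = 114.905, 343×0.213 = 73.059, 343×0.206 = 70.658, 343×0.246 = 84.378.
cat         O        E   (O−E)²/E
winter    116  114.905     0.0104
spring     67   73.059     0.5025
summer     79   70.658     0.9849
autumn     81   84.378     0.1352
Sum = 1.633

1.633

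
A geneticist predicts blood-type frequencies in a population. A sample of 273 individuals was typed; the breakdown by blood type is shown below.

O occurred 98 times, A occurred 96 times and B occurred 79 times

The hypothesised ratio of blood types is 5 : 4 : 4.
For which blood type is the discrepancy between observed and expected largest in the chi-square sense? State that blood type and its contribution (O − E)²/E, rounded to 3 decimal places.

A, 1.714

Ratio total = 13. Expected counts: 273×5/13 = 105, 273×4/13 = 84, 273×4/13 = 84.
cat         O        E   (O−E)²/E
O          98      105     0.4667
A          96       84     1.7143
B          79       84     0.2976
The largest term is for A: 1.714.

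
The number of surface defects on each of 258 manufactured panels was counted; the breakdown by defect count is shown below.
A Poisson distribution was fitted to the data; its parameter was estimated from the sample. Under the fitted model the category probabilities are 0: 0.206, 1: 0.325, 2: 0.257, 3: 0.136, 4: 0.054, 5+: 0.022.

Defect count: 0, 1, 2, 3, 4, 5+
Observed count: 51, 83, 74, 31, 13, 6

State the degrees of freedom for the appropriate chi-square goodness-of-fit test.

There are k = 6 categories and 1 parameter estimated from the data, so df = 6 − 1 − 1 = 4.

4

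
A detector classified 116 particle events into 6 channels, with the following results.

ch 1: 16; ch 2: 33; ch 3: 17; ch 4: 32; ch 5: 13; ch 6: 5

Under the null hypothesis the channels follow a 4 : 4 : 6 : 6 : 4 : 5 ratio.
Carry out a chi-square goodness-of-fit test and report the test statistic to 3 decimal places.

34.583

Ratio total = 29. Expected counts: 116×4/29 = 16, 116×4/29 = 16, 116×6/29 = 24, 116×6/29 = 24, 116×4/29 = 16, 116×5/29 = 20.
χ² = (16−16)²/16 + (33−16)²/16 + (17−24)²/24 + (32−24)²/24 + (13−16)²/16 + (5−20)²/20
   = 0.0000 + 18.0625 + 2.0417 + 2.6667 + 0.5625 + 11.2500
Sum = 34.583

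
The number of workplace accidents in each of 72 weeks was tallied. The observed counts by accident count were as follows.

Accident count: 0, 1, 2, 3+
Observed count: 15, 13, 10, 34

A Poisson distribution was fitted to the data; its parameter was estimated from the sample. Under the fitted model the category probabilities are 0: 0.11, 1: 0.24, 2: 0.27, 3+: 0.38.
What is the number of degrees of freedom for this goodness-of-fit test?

2

There are k = 4 categories and 1 parameter estimated from the data, so df = 4 − 1 − 1 = 2.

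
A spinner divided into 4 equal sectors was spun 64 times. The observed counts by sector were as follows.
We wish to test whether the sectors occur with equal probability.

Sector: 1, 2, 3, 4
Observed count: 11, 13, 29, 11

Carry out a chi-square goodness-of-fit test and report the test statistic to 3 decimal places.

Expected count for each of the 4 categories: 64/4 = 16.
cat         O        E   (O−E)²/E
1          11       16     1.5625
2          13       16     0.5625
3          29       16    10.5625
4          11       16     1.5625
Sum = 14.250

14.250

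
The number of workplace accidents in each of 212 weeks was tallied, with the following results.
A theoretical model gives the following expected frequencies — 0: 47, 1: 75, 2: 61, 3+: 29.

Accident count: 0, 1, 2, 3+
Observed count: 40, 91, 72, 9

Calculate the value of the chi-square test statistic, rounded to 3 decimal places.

20.233

χ² = (40−47)²/47 + (91−75)²/75 + (72−61)²/61 + (9−29)²/29
   = 1.0426 + 3.4133 + 1.9836 + 13.7931
Sum = 20.233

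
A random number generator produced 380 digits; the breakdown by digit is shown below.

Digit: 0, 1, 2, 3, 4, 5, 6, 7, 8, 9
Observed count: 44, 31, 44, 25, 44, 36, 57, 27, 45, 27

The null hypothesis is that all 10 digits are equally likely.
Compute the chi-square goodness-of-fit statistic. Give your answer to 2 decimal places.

Under H₀ each category has probability 1/10, so each expected count is 380/10 = 38.
cat         O        E   (O−E)²/E
0          44       38      0.947
1          31       38      1.289
2          44       38      0.947
3          25       38      4.447
4          44       38      0.947
5          36       38      0.105
6          57       38      9.500
7          27       38      3.184
8          45       38      1.289
9          27       38      3.184
Sum = 25.84

25.84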